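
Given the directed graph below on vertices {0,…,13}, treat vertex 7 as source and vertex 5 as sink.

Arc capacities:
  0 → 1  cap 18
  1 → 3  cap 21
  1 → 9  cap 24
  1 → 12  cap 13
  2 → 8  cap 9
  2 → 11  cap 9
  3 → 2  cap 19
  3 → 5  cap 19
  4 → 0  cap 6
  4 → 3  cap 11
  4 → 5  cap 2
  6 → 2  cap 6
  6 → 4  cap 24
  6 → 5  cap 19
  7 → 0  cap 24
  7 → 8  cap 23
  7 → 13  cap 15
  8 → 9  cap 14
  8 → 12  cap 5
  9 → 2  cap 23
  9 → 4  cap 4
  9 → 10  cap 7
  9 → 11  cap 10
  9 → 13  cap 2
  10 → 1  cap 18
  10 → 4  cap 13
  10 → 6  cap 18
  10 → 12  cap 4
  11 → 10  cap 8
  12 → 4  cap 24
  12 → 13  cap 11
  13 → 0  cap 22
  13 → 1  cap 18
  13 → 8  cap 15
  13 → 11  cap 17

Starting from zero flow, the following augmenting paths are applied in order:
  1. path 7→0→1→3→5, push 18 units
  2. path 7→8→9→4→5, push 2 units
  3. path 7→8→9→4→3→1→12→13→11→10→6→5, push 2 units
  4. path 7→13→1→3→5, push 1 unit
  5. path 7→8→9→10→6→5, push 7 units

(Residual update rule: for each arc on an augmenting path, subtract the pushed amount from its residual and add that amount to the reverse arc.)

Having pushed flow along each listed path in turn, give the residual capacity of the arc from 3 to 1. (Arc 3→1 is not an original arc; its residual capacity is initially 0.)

after path 1 (7→0→1→3→5, push 18): res(3,1)=18
after path 2 (7→8→9→4→5, push 2): res(3,1)=18
after path 3 (7→8→9→4→3→1→12→13→11→10→6→5, push 2): res(3,1)=16
after path 4 (7→13→1→3→5, push 1): res(3,1)=17
after path 5 (7→8→9→10→6→5, push 7): res(3,1)=17

Residual capacity of (3,1): 17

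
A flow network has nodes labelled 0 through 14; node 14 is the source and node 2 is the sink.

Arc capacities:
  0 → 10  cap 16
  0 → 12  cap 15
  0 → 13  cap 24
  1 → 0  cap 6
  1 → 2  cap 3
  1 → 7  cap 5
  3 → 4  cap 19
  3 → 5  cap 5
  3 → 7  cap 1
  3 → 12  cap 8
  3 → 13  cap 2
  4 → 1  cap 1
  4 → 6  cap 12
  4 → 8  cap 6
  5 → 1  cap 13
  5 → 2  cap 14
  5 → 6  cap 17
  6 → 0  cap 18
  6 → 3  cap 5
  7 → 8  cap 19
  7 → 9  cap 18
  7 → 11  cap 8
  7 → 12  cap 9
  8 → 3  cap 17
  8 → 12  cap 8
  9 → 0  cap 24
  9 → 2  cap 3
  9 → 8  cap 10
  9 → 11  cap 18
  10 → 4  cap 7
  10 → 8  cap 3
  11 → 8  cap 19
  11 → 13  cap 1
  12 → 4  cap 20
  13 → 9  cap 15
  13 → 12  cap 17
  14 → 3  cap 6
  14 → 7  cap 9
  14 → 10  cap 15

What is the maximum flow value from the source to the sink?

Maximum flow value: 9

augment #1: 14→3→5→2 bottleneck 5, total now 5
augment #2: 14→7→9→2 bottleneck 3, total now 8
augment #3: 14→3→4→1→2 bottleneck 1, total now 9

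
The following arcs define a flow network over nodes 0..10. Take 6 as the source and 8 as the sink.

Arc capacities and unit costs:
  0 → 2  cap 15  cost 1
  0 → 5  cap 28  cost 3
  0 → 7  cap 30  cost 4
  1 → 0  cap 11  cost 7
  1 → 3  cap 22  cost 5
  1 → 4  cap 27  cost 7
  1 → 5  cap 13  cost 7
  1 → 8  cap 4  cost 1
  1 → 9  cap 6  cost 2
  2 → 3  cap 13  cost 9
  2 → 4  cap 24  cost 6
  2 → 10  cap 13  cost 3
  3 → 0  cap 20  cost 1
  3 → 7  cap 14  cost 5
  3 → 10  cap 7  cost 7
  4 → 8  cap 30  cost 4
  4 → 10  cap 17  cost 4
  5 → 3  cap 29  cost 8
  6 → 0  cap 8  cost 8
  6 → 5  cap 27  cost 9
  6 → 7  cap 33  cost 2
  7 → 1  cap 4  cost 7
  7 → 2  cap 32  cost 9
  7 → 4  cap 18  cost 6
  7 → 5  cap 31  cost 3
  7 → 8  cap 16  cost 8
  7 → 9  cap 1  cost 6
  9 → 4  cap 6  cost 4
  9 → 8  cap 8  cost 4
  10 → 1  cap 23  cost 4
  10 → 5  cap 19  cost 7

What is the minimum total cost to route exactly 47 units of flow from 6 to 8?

shortest-cost path #1: 6→7→8 push 16 @ unit cost 10 (adds 160)
shortest-cost path #2: 6→7→1→8 push 4 @ unit cost 10 (adds 40)
shortest-cost path #3: 6→7→9→8 push 1 @ unit cost 12 (adds 12)
shortest-cost path #4: 6→7→4→8 push 12 @ unit cost 12 (adds 144)
shortest-cost path #5: 6→0→2→4→8 push 8 @ unit cost 19 (adds 152)
shortest-cost path #6: 6→5→3→0→2→4→8 push 6 @ unit cost 29 (adds 174)
total cost = 682

Minimum cost for 47 units: 682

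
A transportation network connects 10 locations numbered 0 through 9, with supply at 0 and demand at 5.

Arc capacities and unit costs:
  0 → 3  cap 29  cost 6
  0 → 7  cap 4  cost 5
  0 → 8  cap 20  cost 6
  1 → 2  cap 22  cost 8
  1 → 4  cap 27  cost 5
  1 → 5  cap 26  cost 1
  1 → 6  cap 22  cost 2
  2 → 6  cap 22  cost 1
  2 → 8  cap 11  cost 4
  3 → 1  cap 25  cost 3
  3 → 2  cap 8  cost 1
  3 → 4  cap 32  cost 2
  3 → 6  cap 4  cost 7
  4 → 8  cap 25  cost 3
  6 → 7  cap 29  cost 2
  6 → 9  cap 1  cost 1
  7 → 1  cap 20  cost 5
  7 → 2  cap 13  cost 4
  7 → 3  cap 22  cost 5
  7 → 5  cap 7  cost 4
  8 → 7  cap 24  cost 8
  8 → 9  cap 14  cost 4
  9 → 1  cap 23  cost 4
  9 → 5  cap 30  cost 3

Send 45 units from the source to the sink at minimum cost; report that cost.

Minimum cost for 45 units: 494

shortest-cost path #1: 0→7→5 push 4 @ unit cost 9 (adds 36)
shortest-cost path #2: 0→3→1→5 push 25 @ unit cost 10 (adds 250)
shortest-cost path #3: 0→3→2→6→9→5 push 1 @ unit cost 12 (adds 12)
shortest-cost path #4: 0→8→9→5 push 14 @ unit cost 13 (adds 182)
shortest-cost path #5: 0→3→2→6→7→5 push 1 @ unit cost 14 (adds 14)
total cost = 494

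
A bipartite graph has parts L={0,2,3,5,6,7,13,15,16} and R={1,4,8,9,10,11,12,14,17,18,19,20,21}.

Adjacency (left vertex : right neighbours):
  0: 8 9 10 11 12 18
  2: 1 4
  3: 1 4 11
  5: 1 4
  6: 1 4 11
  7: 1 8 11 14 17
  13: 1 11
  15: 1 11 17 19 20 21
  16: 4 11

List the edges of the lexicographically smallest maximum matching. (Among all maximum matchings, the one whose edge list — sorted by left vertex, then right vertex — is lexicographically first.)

|M| = 6 (so the lex-smallest maximum matching has 6 edges)
process left vertices in ascending order; for each, take the smallest-labelled available neighbour that still permits 6 edges overall, or leave it unmatched if none does
lex-smallest matching: {0-8, 2-1, 3-4, 6-11, 7-14, 15-17}

Lex-smallest maximum matching: {(0,8), (2,1), (3,4), (6,11), (7,14), (15,17)}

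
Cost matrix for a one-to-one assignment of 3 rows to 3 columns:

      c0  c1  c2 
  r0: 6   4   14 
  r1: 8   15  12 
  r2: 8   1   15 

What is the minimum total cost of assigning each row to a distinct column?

Minimum assignment cost: 19

optimal assignment: row0→col0 (cost 6), row1→col2 (cost 12), row2→col1 (cost 1)
total = 6 + 12 + 1 = 19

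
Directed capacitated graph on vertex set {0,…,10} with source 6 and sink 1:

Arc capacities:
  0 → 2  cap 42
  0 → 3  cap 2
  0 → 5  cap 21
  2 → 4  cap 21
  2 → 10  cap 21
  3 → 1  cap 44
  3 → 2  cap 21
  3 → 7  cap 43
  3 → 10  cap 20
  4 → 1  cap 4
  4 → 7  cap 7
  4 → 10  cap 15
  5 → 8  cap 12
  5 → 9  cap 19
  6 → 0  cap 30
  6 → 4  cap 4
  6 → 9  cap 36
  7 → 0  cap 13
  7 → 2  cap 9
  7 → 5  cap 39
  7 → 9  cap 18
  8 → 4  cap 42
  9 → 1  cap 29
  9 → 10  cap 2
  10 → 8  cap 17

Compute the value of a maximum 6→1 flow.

Maximum flow value: 35

augment #1: 6→4→1 bottleneck 4, total now 4
augment #2: 6→9→1 bottleneck 29, total now 33
augment #3: 6→0→3→1 bottleneck 2, total now 35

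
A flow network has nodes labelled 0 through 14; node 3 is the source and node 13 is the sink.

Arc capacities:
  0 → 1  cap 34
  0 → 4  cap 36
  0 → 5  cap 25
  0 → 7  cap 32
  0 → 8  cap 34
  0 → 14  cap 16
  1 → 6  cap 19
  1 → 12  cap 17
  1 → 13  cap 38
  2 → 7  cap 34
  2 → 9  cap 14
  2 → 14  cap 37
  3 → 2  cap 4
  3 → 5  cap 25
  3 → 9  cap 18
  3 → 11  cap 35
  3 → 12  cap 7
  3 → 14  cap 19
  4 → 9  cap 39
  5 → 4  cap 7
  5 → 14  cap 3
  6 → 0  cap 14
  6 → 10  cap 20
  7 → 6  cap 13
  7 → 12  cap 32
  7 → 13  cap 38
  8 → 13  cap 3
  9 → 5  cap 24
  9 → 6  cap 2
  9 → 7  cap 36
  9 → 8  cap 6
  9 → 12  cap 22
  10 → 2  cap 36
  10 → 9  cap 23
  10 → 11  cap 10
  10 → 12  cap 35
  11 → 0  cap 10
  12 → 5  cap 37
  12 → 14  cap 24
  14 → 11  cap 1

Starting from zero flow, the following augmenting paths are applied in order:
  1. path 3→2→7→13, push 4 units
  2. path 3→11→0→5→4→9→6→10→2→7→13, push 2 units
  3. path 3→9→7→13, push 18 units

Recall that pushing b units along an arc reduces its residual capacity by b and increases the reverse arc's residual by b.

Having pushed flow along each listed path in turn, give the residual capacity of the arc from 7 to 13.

after path 1 (3→2→7→13, push 4): res(7,13)=34
after path 2 (3→11→0→5→4→9→6→10→2→7→13, push 2): res(7,13)=32
after path 3 (3→9→7→13, push 18): res(7,13)=14

Residual capacity of (7,13): 14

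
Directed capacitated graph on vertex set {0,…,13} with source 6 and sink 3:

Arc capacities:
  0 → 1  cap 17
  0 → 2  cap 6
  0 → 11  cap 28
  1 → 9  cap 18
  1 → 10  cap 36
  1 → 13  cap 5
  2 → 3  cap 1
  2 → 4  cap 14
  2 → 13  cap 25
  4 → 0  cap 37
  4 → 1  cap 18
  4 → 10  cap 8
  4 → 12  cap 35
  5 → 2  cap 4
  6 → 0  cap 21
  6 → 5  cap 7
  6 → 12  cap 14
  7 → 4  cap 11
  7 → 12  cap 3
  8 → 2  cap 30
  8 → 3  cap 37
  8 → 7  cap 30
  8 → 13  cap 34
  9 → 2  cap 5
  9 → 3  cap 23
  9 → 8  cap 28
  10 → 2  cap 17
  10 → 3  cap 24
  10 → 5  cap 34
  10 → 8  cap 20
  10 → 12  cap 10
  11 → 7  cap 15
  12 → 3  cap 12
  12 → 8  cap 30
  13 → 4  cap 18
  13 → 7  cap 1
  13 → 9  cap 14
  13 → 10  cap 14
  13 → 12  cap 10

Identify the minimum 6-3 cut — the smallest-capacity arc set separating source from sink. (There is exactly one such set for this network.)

Min-cut arcs: {(5,2), (6,0), (6,12)} (total capacity 39)

augment #1: 6→12→3 push 12
augment #2: 6→0→2→3 push 1
augment #3: 6→12→8→3 push 2
augment #4: 6→0→1→9→3 push 17
augment #5: 6→0→2→4→10→3 push 3
augment #6: 6→5→2→4→10→3 push 4
max flow = 39; residual-reachable set from 6 gives S-side
cut edges (S→T): {(5,2), (6,0), (6,12)} total cap 39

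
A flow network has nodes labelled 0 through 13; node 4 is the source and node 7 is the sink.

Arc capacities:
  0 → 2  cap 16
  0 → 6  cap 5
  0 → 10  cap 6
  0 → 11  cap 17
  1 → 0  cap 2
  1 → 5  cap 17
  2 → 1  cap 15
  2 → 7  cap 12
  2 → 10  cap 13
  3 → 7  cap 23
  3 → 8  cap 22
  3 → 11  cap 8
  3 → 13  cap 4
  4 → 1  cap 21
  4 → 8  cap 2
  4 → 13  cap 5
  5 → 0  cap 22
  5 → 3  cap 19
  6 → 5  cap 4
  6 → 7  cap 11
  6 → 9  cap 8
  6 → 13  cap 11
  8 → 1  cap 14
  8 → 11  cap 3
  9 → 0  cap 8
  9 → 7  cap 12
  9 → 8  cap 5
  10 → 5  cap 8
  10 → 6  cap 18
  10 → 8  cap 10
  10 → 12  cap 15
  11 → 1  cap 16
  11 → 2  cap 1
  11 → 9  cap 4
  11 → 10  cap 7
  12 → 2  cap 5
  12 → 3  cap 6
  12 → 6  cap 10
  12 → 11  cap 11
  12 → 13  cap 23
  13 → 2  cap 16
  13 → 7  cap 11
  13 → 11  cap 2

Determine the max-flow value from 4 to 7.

augment #1: 4→13→7 bottleneck 5, total now 5
augment #2: 4→1→0→2→7 bottleneck 2, total now 7
augment #3: 4→1→5→3→7 bottleneck 17, total now 24
augment #4: 4→8→11→2→7 bottleneck 1, total now 25
augment #5: 4→8→11→9→7 bottleneck 1, total now 26

Maximum flow value: 26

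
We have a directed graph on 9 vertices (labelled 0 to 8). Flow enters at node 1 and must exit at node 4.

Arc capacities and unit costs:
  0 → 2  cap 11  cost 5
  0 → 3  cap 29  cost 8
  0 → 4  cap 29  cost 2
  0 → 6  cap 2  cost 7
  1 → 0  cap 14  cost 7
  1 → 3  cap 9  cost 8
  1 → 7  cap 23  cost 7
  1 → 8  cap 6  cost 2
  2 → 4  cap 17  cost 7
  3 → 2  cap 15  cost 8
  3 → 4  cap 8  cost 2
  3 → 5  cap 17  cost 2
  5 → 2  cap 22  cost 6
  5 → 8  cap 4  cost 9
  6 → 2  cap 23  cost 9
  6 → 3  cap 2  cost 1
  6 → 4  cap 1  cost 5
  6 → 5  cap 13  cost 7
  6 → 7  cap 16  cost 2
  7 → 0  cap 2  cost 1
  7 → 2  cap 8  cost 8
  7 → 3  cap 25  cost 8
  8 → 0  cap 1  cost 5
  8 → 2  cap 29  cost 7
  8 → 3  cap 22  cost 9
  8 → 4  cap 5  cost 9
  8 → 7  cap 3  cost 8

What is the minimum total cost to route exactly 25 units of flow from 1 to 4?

Minimum cost for 25 units: 235

shortest-cost path #1: 1→0→4 push 14 @ unit cost 9 (adds 126)
shortest-cost path #2: 1→8→0→4 push 1 @ unit cost 9 (adds 9)
shortest-cost path #3: 1→3→4 push 8 @ unit cost 10 (adds 80)
shortest-cost path #4: 1→7→0→4 push 2 @ unit cost 10 (adds 20)
total cost = 235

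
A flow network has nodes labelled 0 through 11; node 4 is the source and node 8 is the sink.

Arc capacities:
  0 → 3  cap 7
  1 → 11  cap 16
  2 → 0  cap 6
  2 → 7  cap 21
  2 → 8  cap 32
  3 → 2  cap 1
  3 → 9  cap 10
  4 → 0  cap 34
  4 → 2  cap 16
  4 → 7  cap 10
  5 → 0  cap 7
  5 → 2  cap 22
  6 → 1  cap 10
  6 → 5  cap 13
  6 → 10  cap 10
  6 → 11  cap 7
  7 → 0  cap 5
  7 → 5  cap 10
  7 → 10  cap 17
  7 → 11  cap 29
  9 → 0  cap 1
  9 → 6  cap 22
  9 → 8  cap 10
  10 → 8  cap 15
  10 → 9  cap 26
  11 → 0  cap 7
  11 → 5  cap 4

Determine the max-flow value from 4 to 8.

augment #1: 4→2→8 bottleneck 16, total now 16
augment #2: 4→7→10→8 bottleneck 10, total now 26
augment #3: 4→0→3→2→8 bottleneck 1, total now 27
augment #4: 4→0→3→9→8 bottleneck 6, total now 33

Maximum flow value: 33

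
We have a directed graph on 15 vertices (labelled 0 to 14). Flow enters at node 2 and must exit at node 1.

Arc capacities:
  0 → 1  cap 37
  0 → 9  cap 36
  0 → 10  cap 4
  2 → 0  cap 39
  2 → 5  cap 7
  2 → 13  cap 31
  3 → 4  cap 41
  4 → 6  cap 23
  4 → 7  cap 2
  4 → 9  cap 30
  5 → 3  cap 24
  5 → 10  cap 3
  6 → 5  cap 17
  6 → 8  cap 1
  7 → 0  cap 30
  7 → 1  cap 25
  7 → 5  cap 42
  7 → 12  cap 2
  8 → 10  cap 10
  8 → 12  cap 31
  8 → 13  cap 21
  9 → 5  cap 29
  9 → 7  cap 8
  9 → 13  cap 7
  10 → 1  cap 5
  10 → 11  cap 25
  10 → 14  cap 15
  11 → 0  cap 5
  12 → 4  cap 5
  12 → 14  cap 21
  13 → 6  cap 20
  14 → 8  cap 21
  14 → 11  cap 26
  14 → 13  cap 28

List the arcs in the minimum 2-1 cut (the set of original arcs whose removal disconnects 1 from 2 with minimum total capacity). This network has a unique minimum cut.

Min-cut arcs: {(0,1), (4,7), (9,7), (10,1)} (total capacity 52)

augment #1: 2→0→1 push 37
augment #2: 2→0→10→1 push 2
augment #3: 2→5→10→1 push 3
augment #4: 2→5→3→4→7→1 push 2
augment #5: 2→5→3→4→9→7→1 push 2
augment #6: 2→13→6→5→3→4→9→7→1 push 6
max flow = 52; residual-reachable set from 2 gives S-side
cut edges (S→T): {(0,1), (4,7), (9,7), (10,1)} total cap 52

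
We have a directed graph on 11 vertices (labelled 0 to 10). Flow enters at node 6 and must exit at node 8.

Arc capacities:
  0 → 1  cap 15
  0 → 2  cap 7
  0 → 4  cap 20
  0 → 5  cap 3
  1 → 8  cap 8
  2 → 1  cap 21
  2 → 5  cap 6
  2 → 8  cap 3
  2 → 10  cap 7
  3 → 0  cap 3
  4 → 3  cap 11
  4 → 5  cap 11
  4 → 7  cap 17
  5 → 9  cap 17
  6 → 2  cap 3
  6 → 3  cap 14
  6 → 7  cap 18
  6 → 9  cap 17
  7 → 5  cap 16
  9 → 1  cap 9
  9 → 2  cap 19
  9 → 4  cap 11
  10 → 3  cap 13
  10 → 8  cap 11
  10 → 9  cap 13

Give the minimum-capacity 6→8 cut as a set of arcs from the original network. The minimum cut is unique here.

augment #1: 6→2→8 push 3
augment #2: 6→9→1→8 push 8
augment #3: 6→9→2→10→8 push 7
max flow = 18; residual-reachable set from 6 gives S-side
cut edges (S→T): {(1,8), (2,8), (2,10)} total cap 18

Min-cut arcs: {(1,8), (2,8), (2,10)} (total capacity 18)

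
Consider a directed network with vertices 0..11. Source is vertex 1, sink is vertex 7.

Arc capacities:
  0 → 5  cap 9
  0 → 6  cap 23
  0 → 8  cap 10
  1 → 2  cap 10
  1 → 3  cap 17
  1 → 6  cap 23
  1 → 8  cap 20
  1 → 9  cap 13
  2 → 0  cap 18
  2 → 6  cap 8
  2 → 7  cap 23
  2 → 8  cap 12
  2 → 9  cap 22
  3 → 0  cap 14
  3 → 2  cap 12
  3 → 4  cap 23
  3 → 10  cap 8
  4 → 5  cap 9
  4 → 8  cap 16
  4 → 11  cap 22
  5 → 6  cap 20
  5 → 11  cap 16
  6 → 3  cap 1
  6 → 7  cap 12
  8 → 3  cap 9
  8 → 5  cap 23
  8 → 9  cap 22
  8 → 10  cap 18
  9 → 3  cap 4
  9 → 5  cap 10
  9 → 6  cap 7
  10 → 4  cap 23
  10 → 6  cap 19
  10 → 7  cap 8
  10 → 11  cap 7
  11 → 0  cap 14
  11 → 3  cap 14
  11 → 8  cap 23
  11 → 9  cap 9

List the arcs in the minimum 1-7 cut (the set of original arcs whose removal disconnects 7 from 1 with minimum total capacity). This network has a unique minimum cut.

augment #1: 1→2→7 push 10
augment #2: 1→6→7 push 12
augment #3: 1→3→2→7 push 12
augment #4: 1→3→10→7 push 5
augment #5: 1→8→10→7 push 3
max flow = 42; residual-reachable set from 1 gives S-side
cut edges (S→T): {(1,2), (3,2), (6,7), (10,7)} total cap 42

Min-cut arcs: {(1,2), (3,2), (6,7), (10,7)} (total capacity 42)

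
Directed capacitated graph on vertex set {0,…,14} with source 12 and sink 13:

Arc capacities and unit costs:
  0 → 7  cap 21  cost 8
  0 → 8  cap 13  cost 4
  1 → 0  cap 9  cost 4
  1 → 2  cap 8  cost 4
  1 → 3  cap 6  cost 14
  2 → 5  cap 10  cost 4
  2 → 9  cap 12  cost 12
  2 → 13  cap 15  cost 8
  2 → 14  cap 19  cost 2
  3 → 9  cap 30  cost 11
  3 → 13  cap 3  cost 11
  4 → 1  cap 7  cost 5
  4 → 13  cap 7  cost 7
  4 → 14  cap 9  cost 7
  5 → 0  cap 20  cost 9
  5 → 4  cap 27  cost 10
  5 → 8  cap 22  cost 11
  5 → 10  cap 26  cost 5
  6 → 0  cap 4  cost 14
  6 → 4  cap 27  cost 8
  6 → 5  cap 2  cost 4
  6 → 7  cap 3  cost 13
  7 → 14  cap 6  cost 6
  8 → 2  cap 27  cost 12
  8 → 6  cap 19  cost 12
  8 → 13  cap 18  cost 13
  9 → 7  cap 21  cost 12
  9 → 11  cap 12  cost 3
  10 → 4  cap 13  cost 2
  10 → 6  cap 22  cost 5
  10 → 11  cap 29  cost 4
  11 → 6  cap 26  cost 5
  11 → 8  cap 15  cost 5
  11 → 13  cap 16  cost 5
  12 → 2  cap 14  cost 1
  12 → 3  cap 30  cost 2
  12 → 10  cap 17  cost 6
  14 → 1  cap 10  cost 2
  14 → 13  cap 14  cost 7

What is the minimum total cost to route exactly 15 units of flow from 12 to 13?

shortest-cost path #1: 12→2→13 push 14 @ unit cost 9 (adds 126)
shortest-cost path #2: 12→3→13 push 1 @ unit cost 13 (adds 13)
total cost = 139

Minimum cost for 15 units: 139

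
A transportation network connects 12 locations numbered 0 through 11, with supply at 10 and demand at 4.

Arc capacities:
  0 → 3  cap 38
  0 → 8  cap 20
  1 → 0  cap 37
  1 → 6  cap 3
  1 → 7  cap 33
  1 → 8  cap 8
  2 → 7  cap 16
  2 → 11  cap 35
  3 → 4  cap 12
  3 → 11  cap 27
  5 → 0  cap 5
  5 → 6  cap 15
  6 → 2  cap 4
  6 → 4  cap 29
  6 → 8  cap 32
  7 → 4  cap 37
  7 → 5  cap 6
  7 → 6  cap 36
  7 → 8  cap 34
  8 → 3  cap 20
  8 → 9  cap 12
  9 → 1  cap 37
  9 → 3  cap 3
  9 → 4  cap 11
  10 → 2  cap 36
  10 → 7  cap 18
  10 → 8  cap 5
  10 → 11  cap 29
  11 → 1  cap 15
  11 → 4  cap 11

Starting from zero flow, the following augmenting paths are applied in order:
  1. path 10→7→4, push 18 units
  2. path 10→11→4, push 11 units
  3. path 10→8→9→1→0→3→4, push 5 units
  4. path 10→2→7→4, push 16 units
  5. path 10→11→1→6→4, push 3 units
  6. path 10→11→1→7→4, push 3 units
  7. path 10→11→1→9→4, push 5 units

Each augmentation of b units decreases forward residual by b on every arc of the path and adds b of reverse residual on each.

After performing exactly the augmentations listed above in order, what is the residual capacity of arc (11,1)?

Residual capacity of (11,1): 4

after path 1 (10→7→4, push 18): res(11,1)=15
after path 2 (10→11→4, push 11): res(11,1)=15
after path 3 (10→8→9→1→0→3→4, push 5): res(11,1)=15
after path 4 (10→2→7→4, push 16): res(11,1)=15
after path 5 (10→11→1→6→4, push 3): res(11,1)=12
after path 6 (10→11→1→7→4, push 3): res(11,1)=9
after path 7 (10→11→1→9→4, push 5): res(11,1)=4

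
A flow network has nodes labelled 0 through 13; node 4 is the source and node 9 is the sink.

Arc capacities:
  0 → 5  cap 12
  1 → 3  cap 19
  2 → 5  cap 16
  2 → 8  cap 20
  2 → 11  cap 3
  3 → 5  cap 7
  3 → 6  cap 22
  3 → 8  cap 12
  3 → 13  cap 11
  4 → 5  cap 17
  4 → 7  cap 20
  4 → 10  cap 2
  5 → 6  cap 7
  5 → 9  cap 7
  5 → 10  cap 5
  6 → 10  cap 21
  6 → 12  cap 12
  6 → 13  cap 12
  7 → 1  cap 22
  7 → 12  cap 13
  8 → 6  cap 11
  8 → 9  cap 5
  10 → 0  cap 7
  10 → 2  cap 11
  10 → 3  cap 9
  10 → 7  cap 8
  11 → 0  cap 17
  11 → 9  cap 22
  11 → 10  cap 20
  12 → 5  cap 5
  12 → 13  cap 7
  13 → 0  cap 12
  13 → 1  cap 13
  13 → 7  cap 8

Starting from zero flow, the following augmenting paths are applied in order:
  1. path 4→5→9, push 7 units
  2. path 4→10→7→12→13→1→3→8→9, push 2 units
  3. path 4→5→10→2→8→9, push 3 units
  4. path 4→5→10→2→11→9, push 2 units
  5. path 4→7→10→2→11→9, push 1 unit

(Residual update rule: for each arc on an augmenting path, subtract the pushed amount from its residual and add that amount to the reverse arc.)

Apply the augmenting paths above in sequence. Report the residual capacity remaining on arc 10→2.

after path 1 (4→5→9, push 7): res(10,2)=11
after path 2 (4→10→7→12→13→1→3→8→9, push 2): res(10,2)=11
after path 3 (4→5→10→2→8→9, push 3): res(10,2)=8
after path 4 (4→5→10→2→11→9, push 2): res(10,2)=6
after path 5 (4→7→10→2→11→9, push 1): res(10,2)=5

Residual capacity of (10,2): 5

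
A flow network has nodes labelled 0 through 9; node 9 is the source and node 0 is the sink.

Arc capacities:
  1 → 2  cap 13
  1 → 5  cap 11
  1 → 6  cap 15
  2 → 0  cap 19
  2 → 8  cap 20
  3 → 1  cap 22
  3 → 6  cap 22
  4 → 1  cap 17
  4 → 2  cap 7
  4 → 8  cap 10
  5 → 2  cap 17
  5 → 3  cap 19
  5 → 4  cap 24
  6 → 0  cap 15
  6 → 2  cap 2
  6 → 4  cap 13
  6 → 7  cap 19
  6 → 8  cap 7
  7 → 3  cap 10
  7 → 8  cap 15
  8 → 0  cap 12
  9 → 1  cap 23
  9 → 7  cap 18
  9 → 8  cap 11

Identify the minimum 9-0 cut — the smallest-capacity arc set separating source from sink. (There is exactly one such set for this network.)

Min-cut arcs: {(7,3), (8,0), (9,1)} (total capacity 45)

augment #1: 9→8→0 push 11
augment #2: 9→1→2→0 push 13
augment #3: 9→1→6→0 push 10
augment #4: 9→7→8→0 push 1
augment #5: 9→7→3→6→0 push 5
augment #6: 9→7→3→6→2→0 push 2
augment #7: 9→7→3→1→5→2→0 push 3
max flow = 45; residual-reachable set from 9 gives S-side
cut edges (S→T): {(7,3), (8,0), (9,1)} total cap 45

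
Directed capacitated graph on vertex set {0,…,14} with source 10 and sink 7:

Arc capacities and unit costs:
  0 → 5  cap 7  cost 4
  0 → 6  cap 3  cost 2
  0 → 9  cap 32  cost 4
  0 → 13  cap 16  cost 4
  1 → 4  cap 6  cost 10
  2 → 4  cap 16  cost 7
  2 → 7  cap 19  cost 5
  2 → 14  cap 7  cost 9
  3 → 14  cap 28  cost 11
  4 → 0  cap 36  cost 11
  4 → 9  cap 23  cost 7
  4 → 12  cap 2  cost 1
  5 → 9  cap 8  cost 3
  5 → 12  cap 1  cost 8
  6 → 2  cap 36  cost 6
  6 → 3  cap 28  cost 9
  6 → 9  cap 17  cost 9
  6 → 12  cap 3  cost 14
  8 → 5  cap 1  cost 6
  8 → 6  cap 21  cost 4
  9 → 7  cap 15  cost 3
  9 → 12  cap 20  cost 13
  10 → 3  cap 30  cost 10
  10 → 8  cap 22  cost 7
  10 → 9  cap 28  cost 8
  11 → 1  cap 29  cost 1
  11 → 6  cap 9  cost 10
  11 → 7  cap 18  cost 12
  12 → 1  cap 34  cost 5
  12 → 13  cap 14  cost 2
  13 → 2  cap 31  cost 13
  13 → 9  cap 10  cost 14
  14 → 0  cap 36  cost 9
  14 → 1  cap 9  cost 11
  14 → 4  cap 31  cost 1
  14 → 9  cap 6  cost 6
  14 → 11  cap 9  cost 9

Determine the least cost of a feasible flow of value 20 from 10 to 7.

shortest-cost path #1: 10→9→7 push 15 @ unit cost 11 (adds 165)
shortest-cost path #2: 10→8→6→2→7 push 5 @ unit cost 22 (adds 110)
total cost = 275

Minimum cost for 20 units: 275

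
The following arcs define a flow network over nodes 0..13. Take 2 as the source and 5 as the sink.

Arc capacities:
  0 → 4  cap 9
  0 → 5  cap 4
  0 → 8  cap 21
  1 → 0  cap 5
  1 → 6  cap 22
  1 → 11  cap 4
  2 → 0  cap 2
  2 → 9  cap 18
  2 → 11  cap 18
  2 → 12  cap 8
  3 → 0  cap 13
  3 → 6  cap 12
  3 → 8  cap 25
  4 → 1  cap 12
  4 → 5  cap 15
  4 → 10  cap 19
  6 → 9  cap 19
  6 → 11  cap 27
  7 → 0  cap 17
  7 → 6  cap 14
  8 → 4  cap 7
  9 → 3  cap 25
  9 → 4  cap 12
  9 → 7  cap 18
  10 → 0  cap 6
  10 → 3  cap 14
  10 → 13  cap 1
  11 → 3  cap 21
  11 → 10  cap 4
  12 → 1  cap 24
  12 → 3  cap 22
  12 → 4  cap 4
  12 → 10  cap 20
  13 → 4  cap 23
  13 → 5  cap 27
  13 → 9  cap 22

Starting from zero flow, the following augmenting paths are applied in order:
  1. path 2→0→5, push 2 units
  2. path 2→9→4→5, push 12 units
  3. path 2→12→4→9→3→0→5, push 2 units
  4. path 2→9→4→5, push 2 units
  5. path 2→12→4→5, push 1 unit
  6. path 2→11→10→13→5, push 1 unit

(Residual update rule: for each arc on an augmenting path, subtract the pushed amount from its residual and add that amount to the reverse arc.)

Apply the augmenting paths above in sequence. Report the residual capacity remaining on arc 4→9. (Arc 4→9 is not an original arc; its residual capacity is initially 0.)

after path 1 (2→0→5, push 2): res(4,9)=0
after path 2 (2→9→4→5, push 12): res(4,9)=12
after path 3 (2→12→4→9→3→0→5, push 2): res(4,9)=10
after path 4 (2→9→4→5, push 2): res(4,9)=12
after path 5 (2→12→4→5, push 1): res(4,9)=12
after path 6 (2→11→10→13→5, push 1): res(4,9)=12

Residual capacity of (4,9): 12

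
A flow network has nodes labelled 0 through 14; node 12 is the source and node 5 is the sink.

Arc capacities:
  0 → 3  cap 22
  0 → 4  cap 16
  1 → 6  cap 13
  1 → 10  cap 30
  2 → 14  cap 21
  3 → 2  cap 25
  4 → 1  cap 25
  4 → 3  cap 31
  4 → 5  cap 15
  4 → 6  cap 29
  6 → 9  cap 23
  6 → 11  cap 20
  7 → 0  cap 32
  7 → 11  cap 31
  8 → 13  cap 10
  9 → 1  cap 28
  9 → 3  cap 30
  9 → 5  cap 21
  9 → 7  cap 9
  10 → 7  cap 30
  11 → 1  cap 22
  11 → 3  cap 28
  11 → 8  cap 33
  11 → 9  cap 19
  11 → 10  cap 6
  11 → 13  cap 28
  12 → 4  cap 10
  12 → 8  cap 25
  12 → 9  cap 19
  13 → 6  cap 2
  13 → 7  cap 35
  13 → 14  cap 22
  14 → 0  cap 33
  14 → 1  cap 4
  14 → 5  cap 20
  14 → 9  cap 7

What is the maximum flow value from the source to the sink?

Maximum flow value: 39

augment #1: 12→4→5 bottleneck 10, total now 10
augment #2: 12→9→5 bottleneck 19, total now 29
augment #3: 12→8→13→14→5 bottleneck 10, total now 39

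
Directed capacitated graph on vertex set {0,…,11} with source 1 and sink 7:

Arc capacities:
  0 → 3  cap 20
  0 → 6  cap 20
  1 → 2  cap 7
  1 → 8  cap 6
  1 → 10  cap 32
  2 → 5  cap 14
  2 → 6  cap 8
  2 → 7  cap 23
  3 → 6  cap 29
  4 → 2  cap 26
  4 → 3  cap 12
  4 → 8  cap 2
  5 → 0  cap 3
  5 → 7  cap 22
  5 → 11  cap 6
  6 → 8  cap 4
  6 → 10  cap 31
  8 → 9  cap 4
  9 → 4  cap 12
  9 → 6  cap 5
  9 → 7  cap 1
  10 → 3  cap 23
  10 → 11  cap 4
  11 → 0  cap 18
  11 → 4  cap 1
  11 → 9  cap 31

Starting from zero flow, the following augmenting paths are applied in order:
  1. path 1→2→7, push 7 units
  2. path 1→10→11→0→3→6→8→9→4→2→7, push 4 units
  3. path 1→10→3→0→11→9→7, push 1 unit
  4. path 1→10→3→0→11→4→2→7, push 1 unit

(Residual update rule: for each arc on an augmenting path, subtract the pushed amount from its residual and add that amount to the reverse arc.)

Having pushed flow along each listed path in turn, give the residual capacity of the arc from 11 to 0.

Residual capacity of (11,0): 16

after path 1 (1→2→7, push 7): res(11,0)=18
after path 2 (1→10→11→0→3→6→8→9→4→2→7, push 4): res(11,0)=14
after path 3 (1→10→3→0→11→9→7, push 1): res(11,0)=15
after path 4 (1→10→3→0→11→4→2→7, push 1): res(11,0)=16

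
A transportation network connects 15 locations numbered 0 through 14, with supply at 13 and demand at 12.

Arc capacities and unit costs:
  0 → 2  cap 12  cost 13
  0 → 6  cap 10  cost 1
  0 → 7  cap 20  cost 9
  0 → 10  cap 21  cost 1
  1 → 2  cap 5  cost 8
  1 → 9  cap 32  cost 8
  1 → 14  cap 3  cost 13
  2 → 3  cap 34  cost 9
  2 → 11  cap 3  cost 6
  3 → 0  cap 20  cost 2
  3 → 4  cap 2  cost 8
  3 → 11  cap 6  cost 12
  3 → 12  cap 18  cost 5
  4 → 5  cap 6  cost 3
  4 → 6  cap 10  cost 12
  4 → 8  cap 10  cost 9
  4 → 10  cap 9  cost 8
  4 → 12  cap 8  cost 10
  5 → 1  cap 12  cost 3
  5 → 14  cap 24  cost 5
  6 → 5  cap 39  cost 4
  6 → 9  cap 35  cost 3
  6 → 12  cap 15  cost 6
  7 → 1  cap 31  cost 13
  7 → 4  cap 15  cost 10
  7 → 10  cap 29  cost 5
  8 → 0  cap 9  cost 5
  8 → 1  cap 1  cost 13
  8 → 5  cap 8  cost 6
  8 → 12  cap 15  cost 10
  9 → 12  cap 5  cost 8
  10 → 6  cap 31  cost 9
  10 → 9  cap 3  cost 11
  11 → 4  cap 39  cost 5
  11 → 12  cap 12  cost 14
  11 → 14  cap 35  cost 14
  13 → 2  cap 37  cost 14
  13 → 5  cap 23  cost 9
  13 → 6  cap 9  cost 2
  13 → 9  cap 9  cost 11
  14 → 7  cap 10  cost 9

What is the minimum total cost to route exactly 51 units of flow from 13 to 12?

Minimum cost for 51 units: 1403

shortest-cost path #1: 13→6→12 push 9 @ unit cost 8 (adds 72)
shortest-cost path #2: 13→9→12 push 5 @ unit cost 19 (adds 95)
shortest-cost path #3: 13→2→3→12 push 18 @ unit cost 28 (adds 504)
shortest-cost path #4: 13→2→3→0→6→12 push 6 @ unit cost 32 (adds 192)
shortest-cost path #5: 13→2→11→12 push 3 @ unit cost 34 (adds 102)
shortest-cost path #6: 13→2→3→4→12 push 2 @ unit cost 41 (adds 82)
shortest-cost path #7: 13→5→14→7→4→12 push 6 @ unit cost 43 (adds 258)
shortest-cost path #8: 13→2→3→11→12 push 2 @ unit cost 49 (adds 98)
total cost = 1403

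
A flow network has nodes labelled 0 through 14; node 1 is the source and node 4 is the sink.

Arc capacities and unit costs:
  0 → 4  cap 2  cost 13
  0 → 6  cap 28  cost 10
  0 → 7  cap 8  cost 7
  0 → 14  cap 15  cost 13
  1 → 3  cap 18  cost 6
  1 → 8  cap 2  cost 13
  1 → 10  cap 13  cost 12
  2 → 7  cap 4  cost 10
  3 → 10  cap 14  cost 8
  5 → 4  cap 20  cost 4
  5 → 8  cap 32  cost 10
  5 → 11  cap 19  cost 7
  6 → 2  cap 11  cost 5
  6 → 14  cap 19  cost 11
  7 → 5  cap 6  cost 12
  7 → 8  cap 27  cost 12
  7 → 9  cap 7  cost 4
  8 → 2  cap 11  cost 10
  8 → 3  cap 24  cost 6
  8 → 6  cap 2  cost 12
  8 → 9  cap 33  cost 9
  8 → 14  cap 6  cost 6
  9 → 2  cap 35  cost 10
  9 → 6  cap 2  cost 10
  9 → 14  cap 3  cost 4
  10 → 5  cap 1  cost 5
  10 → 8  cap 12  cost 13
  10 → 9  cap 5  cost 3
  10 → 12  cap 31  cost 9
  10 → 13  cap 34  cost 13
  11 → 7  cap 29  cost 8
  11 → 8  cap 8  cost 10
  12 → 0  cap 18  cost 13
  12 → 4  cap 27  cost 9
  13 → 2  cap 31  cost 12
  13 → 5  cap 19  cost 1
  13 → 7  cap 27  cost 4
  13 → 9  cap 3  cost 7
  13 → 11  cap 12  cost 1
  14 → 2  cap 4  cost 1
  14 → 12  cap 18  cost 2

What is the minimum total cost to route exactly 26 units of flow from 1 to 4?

shortest-cost path #1: 1→10→5→4 push 1 @ unit cost 21 (adds 21)
shortest-cost path #2: 1→10→12→4 push 12 @ unit cost 30 (adds 360)
shortest-cost path #3: 1→8→14→12→4 push 2 @ unit cost 30 (adds 60)
shortest-cost path #4: 1→3→10→12→4 push 11 @ unit cost 32 (adds 352)
total cost = 793

Minimum cost for 26 units: 793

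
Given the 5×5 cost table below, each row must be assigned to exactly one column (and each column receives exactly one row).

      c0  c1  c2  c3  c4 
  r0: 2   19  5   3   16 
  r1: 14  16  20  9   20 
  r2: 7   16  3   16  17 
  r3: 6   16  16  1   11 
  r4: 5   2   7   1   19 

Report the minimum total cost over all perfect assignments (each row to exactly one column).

Minimum assignment cost: 27

optimal assignment: row0→col0 (cost 2), row1→col3 (cost 9), row2→col2 (cost 3), row3→col4 (cost 11), row4→col1 (cost 2)
total = 2 + 9 + 3 + 11 + 2 = 27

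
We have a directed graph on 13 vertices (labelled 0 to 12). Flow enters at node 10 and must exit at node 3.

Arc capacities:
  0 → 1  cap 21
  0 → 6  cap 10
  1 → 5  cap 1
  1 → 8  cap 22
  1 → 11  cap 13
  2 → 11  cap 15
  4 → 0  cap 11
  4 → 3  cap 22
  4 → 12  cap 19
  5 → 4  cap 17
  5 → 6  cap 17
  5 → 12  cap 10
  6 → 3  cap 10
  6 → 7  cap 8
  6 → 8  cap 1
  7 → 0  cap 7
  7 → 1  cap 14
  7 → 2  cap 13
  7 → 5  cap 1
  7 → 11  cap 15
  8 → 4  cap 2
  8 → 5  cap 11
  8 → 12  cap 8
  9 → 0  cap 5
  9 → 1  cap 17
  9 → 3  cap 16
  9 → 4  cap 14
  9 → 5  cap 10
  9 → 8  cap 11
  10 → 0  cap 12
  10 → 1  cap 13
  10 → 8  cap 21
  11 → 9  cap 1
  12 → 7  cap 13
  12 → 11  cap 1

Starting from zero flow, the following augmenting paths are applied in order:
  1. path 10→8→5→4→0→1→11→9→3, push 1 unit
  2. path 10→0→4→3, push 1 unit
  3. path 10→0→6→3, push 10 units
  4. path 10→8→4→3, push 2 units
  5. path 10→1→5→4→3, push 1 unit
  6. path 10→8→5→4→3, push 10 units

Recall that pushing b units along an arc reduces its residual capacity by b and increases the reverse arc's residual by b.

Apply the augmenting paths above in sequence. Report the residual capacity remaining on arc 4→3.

after path 1 (10→8→5→4→0→1→11→9→3, push 1): res(4,3)=22
after path 2 (10→0→4→3, push 1): res(4,3)=21
after path 3 (10→0→6→3, push 10): res(4,3)=21
after path 4 (10→8→4→3, push 2): res(4,3)=19
after path 5 (10→1→5→4→3, push 1): res(4,3)=18
after path 6 (10→8→5→4→3, push 10): res(4,3)=8

Residual capacity of (4,3): 8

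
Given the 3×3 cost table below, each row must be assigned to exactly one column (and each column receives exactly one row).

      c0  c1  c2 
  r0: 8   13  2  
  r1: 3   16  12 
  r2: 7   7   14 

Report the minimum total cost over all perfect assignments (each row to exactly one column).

Minimum assignment cost: 12

optimal assignment: row0→col2 (cost 2), row1→col0 (cost 3), row2→col1 (cost 7)
total = 2 + 3 + 7 = 12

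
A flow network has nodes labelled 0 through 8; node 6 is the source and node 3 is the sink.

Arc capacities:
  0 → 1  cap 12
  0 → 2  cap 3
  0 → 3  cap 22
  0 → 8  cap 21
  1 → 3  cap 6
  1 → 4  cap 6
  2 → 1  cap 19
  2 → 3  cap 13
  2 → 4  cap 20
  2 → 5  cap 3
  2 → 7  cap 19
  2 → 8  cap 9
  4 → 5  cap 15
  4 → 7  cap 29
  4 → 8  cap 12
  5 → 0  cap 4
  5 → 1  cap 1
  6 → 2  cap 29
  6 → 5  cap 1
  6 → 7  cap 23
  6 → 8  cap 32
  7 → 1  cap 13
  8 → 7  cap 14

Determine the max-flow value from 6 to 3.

Maximum flow value: 23

augment #1: 6→2→3 bottleneck 13, total now 13
augment #2: 6→2→1→3 bottleneck 6, total now 19
augment #3: 6→5→0→3 bottleneck 1, total now 20
augment #4: 6→2→5→0→3 bottleneck 3, total now 23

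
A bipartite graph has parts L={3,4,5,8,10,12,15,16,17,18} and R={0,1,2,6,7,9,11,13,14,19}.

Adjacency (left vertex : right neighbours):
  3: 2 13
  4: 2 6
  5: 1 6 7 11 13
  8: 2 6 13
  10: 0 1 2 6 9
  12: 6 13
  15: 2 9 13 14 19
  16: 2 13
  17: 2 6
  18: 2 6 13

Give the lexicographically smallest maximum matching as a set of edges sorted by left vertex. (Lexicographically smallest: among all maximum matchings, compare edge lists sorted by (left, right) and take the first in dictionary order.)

|M| = 6 (so the lex-smallest maximum matching has 6 edges)
process left vertices in ascending order; for each, take the smallest-labelled available neighbour that still permits 6 edges overall, or leave it unmatched if none does
lex-smallest matching: {3-2, 4-6, 5-1, 8-13, 10-0, 15-9}

Lex-smallest maximum matching: {(3,2), (4,6), (5,1), (8,13), (10,0), (15,9)}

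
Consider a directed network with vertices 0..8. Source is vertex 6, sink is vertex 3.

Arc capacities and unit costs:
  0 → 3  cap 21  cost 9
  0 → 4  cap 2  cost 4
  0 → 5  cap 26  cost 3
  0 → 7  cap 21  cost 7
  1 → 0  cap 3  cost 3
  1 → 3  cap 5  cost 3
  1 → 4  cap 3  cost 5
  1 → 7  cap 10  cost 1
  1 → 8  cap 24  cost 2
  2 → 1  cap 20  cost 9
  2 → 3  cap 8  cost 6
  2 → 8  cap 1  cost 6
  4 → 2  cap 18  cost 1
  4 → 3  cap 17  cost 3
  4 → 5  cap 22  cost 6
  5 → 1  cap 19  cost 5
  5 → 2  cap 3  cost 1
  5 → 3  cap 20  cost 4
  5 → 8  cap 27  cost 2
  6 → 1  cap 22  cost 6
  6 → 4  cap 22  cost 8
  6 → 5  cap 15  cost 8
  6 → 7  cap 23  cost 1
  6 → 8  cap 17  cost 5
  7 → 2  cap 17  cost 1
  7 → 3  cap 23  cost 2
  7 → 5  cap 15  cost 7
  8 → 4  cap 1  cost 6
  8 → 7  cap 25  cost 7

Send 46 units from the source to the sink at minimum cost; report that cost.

Minimum cost for 46 units: 313

shortest-cost path #1: 6→7→3 push 23 @ unit cost 3 (adds 69)
shortest-cost path #2: 6→1→3 push 5 @ unit cost 9 (adds 45)
shortest-cost path #3: 6→4→3 push 17 @ unit cost 11 (adds 187)
shortest-cost path #4: 6→5→3 push 1 @ unit cost 12 (adds 12)
total cost = 313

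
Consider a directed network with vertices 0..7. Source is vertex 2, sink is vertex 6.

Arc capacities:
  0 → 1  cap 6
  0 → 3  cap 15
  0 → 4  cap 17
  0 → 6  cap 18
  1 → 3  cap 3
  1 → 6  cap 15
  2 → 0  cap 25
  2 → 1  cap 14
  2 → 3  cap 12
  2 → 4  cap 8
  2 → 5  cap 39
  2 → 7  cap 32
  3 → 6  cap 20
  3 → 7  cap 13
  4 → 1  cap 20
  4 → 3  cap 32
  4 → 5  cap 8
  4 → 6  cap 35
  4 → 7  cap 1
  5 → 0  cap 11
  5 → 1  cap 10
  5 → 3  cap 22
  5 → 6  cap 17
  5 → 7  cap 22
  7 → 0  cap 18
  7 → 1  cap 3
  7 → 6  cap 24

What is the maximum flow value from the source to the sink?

augment #1: 2→0→6 bottleneck 18, total now 18
augment #2: 2→1→6 bottleneck 14, total now 32
augment #3: 2→3→6 bottleneck 12, total now 44
augment #4: 2→4→6 bottleneck 8, total now 52
augment #5: 2→5→6 bottleneck 17, total now 69
augment #6: 2→7→6 bottleneck 24, total now 93
augment #7: 2→0→1→6 bottleneck 1, total now 94
augment #8: 2→0→3→6 bottleneck 6, total now 100
augment #9: 2→5→3→6 bottleneck 2, total now 102
augment #10: 2→5→0→4→6 bottleneck 11, total now 113
augment #11: 2→7→0→4→6 bottleneck 6, total now 119

Maximum flow value: 119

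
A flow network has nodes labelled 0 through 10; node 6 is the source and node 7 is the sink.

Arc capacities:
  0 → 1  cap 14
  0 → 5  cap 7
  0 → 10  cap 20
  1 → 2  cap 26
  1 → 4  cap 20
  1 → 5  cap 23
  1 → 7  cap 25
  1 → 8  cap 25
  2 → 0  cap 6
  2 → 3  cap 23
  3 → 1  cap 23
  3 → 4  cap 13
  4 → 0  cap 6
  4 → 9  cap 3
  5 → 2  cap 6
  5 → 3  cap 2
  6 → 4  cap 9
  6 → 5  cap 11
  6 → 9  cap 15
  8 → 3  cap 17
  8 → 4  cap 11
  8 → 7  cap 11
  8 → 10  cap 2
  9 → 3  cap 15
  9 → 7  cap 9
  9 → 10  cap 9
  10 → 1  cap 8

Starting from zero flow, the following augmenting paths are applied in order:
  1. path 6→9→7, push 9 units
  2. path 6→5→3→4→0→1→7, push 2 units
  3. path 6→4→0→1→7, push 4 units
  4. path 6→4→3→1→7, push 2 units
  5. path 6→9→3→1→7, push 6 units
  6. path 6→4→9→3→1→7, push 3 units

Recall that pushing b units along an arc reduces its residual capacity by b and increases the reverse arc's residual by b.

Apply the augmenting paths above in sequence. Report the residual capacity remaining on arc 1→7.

Residual capacity of (1,7): 8

after path 1 (6→9→7, push 9): res(1,7)=25
after path 2 (6→5→3→4→0→1→7, push 2): res(1,7)=23
after path 3 (6→4→0→1→7, push 4): res(1,7)=19
after path 4 (6→4→3→1→7, push 2): res(1,7)=17
after path 5 (6→9→3→1→7, push 6): res(1,7)=11
after path 6 (6→4→9→3→1→7, push 3): res(1,7)=8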